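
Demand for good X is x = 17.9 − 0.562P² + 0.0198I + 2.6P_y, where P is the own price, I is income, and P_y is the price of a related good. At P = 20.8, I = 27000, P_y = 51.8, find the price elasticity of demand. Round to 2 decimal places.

-1.10

At the given point, x = 17.9 − 0.562(20.8)² + 0.0198(27000) + 2.6(51.8) = 17.9 − 243.1437 + 534.6 + 134.68 = 444.0363.
∂x/∂P = −2·0.562·P = -23.3792, so E_p = -23.3792·(20.8/444.0363) ≈ -1.10.
|E_p| > 1: demand is elastic.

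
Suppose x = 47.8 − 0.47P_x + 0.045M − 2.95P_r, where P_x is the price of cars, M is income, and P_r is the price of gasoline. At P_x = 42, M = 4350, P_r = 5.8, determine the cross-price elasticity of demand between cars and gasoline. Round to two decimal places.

At the given point, x = 47.8 − 0.47(42) + 0.045(4350) − 2.95(5.8) = 47.8 − 19.74 + 195.75 − 17.11 = 206.7.
∂x/∂P_r = −2.95, so E_xy = -2.95·(5.8/206.7) ≈ -0.08.
E_xy < 0: the goods are complements.

-0.08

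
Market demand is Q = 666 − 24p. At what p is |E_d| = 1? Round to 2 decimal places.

13.88

For linear demand Q = a − bp, E = −bp/(a − bp). |E| = 1 ⇒ bp = a − bp ⇒ p = a/(2b).
p = 666/(2·24) ≈ 13.88.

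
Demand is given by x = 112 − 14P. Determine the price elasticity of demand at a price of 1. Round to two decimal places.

-0.14

At P = 1, x = 98.
dx/dP = −14.
Point elasticity E = (dx/dP)·(P/x) = -14 × 1/98 ≈ -0.14.
|E| < 1, so demand is inelastic at this price.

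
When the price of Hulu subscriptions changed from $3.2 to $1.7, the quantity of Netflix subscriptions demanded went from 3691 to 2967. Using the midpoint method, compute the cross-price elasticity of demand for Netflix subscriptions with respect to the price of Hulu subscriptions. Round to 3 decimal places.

%ΔQ_x = (2967 − 3691)/[(3691+2967)/2] = -724/3329 ≈ -0.2175.
%ΔP_y = (1.7 − 3.2)/[(3.2+1.7)/2] ≈ -0.6122.
E_xy = -0.2175/-0.6122 ≈ 0.355.
E_xy > 0, so Netflix subscriptions and Hulu subscriptions are substitutes.

0.355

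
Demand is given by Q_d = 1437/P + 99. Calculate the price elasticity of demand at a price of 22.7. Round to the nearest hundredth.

At P = 22.7, Q_d = 162.304.
dQ_d/dP = −1437/P² = −2.7887.
Point elasticity E = (dQ_d/dP)·(P/Q_d) = -2.7887 × 22.7/162.304 ≈ -0.39.
|E| < 1, so demand is inelastic at this price.

-0.39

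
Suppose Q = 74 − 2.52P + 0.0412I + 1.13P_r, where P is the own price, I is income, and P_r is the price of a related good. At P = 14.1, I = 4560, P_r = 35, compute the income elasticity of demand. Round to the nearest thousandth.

0.707

Substituting, Q = 74 − 2.52(14.1) + 0.0412(4560) + 1.13(35) = 74 − 35.532 + 187.872 + 39.55 = 265.89.
∂Q/∂I = +0.0412, so E_I = 0.0412·(4560/265.89) ≈ 0.707.
E_I ∈ (0,1): normal good (necessity).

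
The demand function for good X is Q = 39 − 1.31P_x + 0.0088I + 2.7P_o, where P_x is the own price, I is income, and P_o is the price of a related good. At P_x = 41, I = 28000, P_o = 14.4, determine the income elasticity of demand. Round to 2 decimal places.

At the given point, Q = 39 − 1.31(41) + 0.0088(28000) + 2.7(14.4) = 39 − 53.71 + 246.4 + 38.88 = 270.57.
∂Q/∂I = +0.0088, so E_I = 0.0088·(28000/270.57) ≈ 0.91.
E_I ∈ (0,1): normal good (necessity).

0.91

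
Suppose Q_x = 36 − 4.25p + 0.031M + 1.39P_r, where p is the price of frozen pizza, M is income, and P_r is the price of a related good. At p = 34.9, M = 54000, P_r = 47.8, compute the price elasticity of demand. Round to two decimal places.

First evaluate Q_x: 36 − 4.25(34.9) + 0.031(54000) + 1.39(47.8) = 36 − 148.325 + 1674 + 66.442 = 1628.117.
∂Q_x/∂p = −4.25, so E_p = (−4.25)·(34.9/1628.117) ≈ -0.09.
|E_p| < 1: demand is inelastic.

-0.09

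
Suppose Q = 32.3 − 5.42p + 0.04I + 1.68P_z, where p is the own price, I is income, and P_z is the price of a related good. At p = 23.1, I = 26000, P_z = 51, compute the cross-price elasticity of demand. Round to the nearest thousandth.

0.083

First evaluate Q: 32.3 − 5.42(23.1) + 0.04(26000) + 1.68(51) = 32.3 − 125.202 + 1040 + 85.68 = 1032.778.
∂Q/∂P_z = +1.68, so E_xy = 1.68·(51/1032.778) ≈ 0.083.
E_xy > 0: the goods are substitutes.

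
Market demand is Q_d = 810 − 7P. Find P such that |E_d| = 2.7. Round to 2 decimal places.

84.44

Set −bP/(a − bP) = −2.7 ⇒ bP = 2.7(a − bP) ⇒ bP(1+2.7) = 2.7·a.
P = 2.7·810/(7·3.7) ≈ 84.44.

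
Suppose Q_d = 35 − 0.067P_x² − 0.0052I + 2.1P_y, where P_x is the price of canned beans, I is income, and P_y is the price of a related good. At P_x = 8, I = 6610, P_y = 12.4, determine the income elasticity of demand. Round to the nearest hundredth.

Substituting, Q_d = 35 − 0.067(8)² − 0.0052(6610) + 2.1(12.4) = 35 − 4.288 − 34.372 + 26.04 = 22.38.
∂Q_d/∂I = −0.0052, so E_I = -0.0052·(6610/22.38) ≈ -1.54.
E_I < 0: inferior good.

-1.54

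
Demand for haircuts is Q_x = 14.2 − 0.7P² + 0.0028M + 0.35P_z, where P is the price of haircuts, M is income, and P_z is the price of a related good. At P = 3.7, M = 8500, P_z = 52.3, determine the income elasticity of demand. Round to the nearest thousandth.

0.509

Evaluating quantity at (P, M, P_z) gives Q_x = 14.2 − 0.7(3.7)² + 0.0028(8500) + 0.35(52.3) = 14.2 − 9.583 + 23.8 + 18.305 = 46.722.
∂Q_x/∂M = +0.0028, so E_I = 0.0028·(8500/46.722) ≈ 0.509.
E_I ∈ (0,1): normal good (necessity).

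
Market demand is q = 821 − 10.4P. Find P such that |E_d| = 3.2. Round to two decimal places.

60.15

Set −bP/(a − bP) = −3.2 ⇒ bP = 3.2(a − bP) ⇒ bP(1+3.2) = 3.2·a.
P = 3.2·821/(10.4·4.2) ≈ 60.15.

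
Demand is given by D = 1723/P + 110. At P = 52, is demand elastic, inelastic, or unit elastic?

inelastic

At P = 52, D = 143.1346.
dD/dP = −1723/P² = −0.6372.
Point elasticity E = (dD/dP)·(P/D) = -0.6372 × 52/143.1346 ≈ -0.231.
|E| ≈ 0.231 < 1, so demand is inelastic.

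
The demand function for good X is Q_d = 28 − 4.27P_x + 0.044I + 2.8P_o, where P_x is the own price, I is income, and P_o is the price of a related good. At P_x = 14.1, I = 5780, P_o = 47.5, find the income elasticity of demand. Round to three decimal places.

At the given point, Q_d = 28 − 4.27(14.1) + 0.044(5780) + 2.8(47.5) = 28 − 60.207 + 254.32 + 133 = 355.113.
∂Q_d/∂I = +0.044, so E_I = 0.044·(5780/355.113) ≈ 0.716.
E_I ∈ (0,1): normal good (necessity).

0.716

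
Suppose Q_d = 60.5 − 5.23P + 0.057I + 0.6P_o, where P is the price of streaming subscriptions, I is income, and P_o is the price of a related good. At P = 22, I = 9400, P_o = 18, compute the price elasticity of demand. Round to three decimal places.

-0.234

Substituting, Q_d = 60.5 − 5.23(22) + 0.057(9400) + 0.6(18) = 60.5 − 115.06 + 535.8 + 10.8 = 492.04.
∂Q_d/∂P = −5.23, so E_p = (−5.23)·(22/492.04) ≈ -0.234.
|E_p| < 1: demand is inelastic.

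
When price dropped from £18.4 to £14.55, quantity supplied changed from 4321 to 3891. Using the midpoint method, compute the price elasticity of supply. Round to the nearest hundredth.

%Δq = (3891 − 4321)/[(4321 + 3891)/2] = -430/4106 ≈ -0.1047.
%ΔP = (14.55 − 18.4)/[(18.4 + 14.55)/2] = -3.85/16.475 ≈ -0.2337.
Arc elasticity E = %Δq/%ΔP ≈ -0.1047/-0.2337 ≈ 0.45.
|E| < 1: supply is inelastic over this range.

0.45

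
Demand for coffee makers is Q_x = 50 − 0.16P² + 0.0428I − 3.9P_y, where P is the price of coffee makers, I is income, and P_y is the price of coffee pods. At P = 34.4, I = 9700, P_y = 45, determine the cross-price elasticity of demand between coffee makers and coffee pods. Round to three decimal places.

-1.749

Evaluating quantity at (P, I, P_y) gives Q_x = 50 − 0.16(34.4)² + 0.0428(9700) − 3.9(45) = 50 − 189.3376 + 415.16 − 175.5 = 100.3224.
∂Q_x/∂P_y = −3.9, so E_xy = -3.9·(45/100.3224) ≈ -1.749.
E_xy < 0: the goods are complements.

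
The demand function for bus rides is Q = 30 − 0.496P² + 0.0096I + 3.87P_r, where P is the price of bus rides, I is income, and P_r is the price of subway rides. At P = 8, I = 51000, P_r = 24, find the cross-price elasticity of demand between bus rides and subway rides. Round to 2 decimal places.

Substituting, Q = 30 − 0.496(8)² + 0.0096(51000) + 3.87(24) = 30 − 31.744 + 489.6 + 92.88 = 580.736.
∂Q/∂P_r = +3.87, so E_xy = 3.87·(24/580.736) ≈ 0.16.
E_xy > 0: the goods are substitutes.

0.16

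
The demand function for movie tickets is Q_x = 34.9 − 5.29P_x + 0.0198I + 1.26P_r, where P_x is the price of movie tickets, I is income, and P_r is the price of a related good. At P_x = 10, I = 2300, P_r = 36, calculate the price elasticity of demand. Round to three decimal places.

Evaluating quantity at (P_x, I, P_r) gives Q_x = 34.9 − 5.29(10) + 0.0198(2300) + 1.26(36) = 34.9 − 52.9 + 45.54 + 45.36 = 72.9.
∂Q_x/∂P_x = −5.29, so E_p = (−5.29)·(10/72.9) ≈ -0.726.
|E_p| < 1: demand is inelastic.

-0.726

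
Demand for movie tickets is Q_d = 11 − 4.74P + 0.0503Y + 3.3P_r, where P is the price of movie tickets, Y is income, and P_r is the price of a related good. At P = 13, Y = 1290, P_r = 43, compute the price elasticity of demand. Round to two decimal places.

-0.39

Q_d = 11 − 4.74(13) + 0.0503(1290) + 3.3(43) = 11 − 61.62 + 64.887 + 141.9 = 156.167.
∂Q_d/∂P = −4.74, so E_p = (−4.74)·(13/156.167) ≈ -0.39.
|E_p| < 1: demand is inelastic.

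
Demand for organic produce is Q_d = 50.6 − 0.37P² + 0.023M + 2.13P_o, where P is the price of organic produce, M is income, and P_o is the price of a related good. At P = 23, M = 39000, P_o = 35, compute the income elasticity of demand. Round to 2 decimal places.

1.09

First evaluate Q_d: 50.6 − 0.37(23)² + 0.023(39000) + 2.13(35) = 50.6 − 195.73 + 897 + 74.55 = 826.42.
∂Q_d/∂M = +0.023, so E_I = 0.023·(39000/826.42) ≈ 1.09.
E_I > 1: normal good (luxury).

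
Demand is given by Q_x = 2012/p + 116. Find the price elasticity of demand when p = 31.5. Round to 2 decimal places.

At p = 31.5, Q_x = 179.873.
dQ_x/dp = −2012/p² = −2.0277.
Point elasticity E = (dQ_x/dp)·(p/Q_x) = -2.0277 × 31.5/179.873 ≈ -0.36.
|E| < 1, so demand is inelastic at this price.

-0.36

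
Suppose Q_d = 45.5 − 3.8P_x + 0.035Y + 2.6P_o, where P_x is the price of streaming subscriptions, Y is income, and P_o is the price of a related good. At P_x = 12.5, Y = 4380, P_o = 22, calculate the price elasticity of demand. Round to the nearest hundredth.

-0.23

Q_d = 45.5 − 3.8(12.5) + 0.035(4380) + 2.6(22) = 45.5 − 47.5 + 153.3 + 57.2 = 208.5.
∂Q_d/∂P_x = −3.8, so E_p = (−3.8)·(12.5/208.5) ≈ -0.23.
|E_p| < 1: demand is inelastic.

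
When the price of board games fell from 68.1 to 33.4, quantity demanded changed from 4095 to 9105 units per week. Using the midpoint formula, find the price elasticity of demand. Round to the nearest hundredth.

%Δq = (9105 − 4095)/[(4095 + 9105)/2] = 5010/6600 ≈ 0.7591.
%Δp = (33.4 − 68.1)/[(68.1 + 33.4)/2] = -34.7/50.75 ≈ -0.6837.
Arc elasticity E = %Δq/%Δp ≈ 0.7591/-0.6837 ≈ -1.11.
|E| > 1: demand is elastic over this range.

-1.11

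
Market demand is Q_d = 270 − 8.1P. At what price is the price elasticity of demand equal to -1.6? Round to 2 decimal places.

20.51

Set −bP/(a − bP) = −1.6 ⇒ bP = 1.6(a − bP) ⇒ bP(1+1.6) = 1.6·a.
P = 1.6·270/(8.1·2.6) ≈ 20.51.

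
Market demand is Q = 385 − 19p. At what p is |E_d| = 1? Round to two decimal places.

For linear demand Q = a − bp, E = −bp/(a − bp). |E| = 1 ⇒ bp = a − bp ⇒ p = a/(2b).
p = 385/(2·19) ≈ 10.13.

10.13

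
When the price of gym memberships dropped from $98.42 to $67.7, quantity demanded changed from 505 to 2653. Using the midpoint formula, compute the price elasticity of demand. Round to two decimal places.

%Δq = (2653 − 505)/[(505 + 2653)/2] = 2148/1579 ≈ 1.3604.
%ΔP = (67.7 − 98.42)/[(98.42 + 67.7)/2] = -30.72/83.06 ≈ -0.3699.
Arc elasticity E = %Δq/%ΔP ≈ 1.3604/-0.3699 ≈ -3.68.
|E| > 1: demand is elastic over this range.

-3.68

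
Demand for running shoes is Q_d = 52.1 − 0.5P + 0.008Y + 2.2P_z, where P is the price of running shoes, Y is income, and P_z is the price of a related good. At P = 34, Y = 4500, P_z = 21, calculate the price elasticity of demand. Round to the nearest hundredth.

Evaluating quantity at (P, Y, P_z) gives Q_d = 52.1 − 0.5(34) + 0.008(4500) + 2.2(21) = 52.1 − 17 + 36 + 46.2 = 117.3.
∂Q_d/∂P = −0.5, so E_p = (−0.5)·(34/117.3) ≈ -0.14.
|E_p| < 1: demand is inelastic.

-0.14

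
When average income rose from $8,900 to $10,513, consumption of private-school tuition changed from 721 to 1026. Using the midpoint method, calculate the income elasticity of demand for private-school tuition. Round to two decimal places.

2.10

%ΔQ = (1026 − 721)/[(721+1026)/2] = 305/873.5 ≈ 0.3492.
%ΔY = (10,513 − 8,900)/[(8,900+10,513)/2] = 1613/9706.5 ≈ 0.1662.
E_I = %ΔQ/%ΔY ≈ 2.10.
E_I > 1: normal good (luxury).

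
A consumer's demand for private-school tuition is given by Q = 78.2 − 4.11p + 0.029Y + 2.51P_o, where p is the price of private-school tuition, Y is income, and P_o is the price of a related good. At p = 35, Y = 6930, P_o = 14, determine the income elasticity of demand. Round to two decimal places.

1.18

Evaluating quantity at (p, Y, P_o) gives Q = 78.2 − 4.11(35) + 0.029(6930) + 2.51(14) = 78.2 − 143.85 + 200.97 + 35.14 = 170.46.
∂Q/∂Y = +0.029, so E_I = 0.029·(6930/170.46) ≈ 1.18.
E_I > 1: normal good (luxury).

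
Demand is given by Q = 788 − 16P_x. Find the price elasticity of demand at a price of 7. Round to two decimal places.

-0.17

At P_x = 7, Q = 676.
dQ/dP_x = −16.
Point elasticity E = (dQ/dP_x)·(P_x/Q) = -16 × 7/676 ≈ -0.17.
|E| < 1, so demand is inelastic at this price.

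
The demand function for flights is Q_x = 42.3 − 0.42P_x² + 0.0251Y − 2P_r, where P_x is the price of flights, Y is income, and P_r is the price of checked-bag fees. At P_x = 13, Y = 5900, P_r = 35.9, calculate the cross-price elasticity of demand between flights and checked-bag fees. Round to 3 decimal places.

-1.508

Evaluating quantity at (P_x, Y, P_r) gives Q_x = 42.3 − 0.42(13)² + 0.0251(5900) − 2(35.9) = 42.3 − 70.98 + 148.09 − 71.8 = 47.61.
∂Q_x/∂P_r = −2, so E_xy = -2·(35.9/47.61) ≈ -1.508.
E_xy < 0: the goods are complements.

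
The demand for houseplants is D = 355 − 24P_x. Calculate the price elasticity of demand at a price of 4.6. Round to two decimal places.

At P_x = 4.6, D = 244.6.
dD/dP_x = −24.
Point elasticity E = (dD/dP_x)·(P_x/D) = -24 × 4.6/244.6 ≈ -0.45.
|E| < 1, so demand is inelastic at this price.

-0.45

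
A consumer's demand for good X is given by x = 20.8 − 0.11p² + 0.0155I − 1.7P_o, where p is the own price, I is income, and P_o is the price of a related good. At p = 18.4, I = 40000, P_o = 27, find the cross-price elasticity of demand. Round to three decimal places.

-0.082

First evaluate x: 20.8 − 0.11(18.4)² + 0.0155(40000) − 1.7(27) = 20.8 − 37.2416 + 620 − 45.9 = 557.6584.
∂x/∂P_o = −1.7, so E_xy = -1.7·(27/557.6584) ≈ -0.082.
E_xy < 0: the goods are complements.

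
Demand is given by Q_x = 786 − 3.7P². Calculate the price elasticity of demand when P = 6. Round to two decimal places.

-0.41

At P = 6, Q_x = 652.8.
dQ_x/dP = −2·3.7·P = −44.4.
Point elasticity E = (dQ_x/dP)·(P/Q_x) = -44.4 × 6/652.8 ≈ -0.41.
|E| < 1, so demand is inelastic at this price.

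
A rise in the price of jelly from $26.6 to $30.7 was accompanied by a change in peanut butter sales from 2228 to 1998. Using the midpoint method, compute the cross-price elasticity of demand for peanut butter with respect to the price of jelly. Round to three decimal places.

%ΔQ_x = (1998 − 2228)/[(2228+1998)/2] = -230/2113 ≈ -0.1088.
%ΔP_y = (30.7 − 26.6)/[(26.6+30.7)/2] ≈ 0.1431.
E_xy = -0.1088/0.1431 ≈ -0.761.
E_xy < 0, so peanut butter and jelly are complements.

-0.761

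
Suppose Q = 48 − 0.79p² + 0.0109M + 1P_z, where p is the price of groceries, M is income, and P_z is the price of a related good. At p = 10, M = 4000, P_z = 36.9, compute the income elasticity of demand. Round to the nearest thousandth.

Substituting, Q = 48 − 0.79(10)² + 0.0109(4000) + 1(36.9) = 48 − 79 + 43.6 + 36.9 = 49.5.
∂Q/∂M = +0.0109, so E_I = 0.0109·(4000/49.5) ≈ 0.881.
E_I ∈ (0,1): normal good (necessity).

0.881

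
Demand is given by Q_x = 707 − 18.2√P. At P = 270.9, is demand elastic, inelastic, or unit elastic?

At P = 270.9, Q_x = 407.4455.
dQ_x/dP = −18.2/(2√P) = −18.2/(2·16.459).
Point elasticity E = (dQ_x/dP)·(P/Q_x) = -0.5529 × 270.9/407.4455 ≈ -0.368.
|E| ≈ 0.368 < 1, so demand is inelastic.

inelastic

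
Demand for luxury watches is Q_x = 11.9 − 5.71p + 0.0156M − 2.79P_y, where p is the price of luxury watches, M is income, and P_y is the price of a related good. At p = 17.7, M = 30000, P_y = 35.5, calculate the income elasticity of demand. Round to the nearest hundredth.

1.67

First evaluate Q_x: 11.9 − 5.71(17.7) + 0.0156(30000) − 2.79(35.5) = 11.9 − 101.067 + 468 − 99.045 = 279.788.
∂Q_x/∂M = +0.0156, so E_I = 0.0156·(30000/279.788) ≈ 1.67.
E_I > 1: normal good (luxury).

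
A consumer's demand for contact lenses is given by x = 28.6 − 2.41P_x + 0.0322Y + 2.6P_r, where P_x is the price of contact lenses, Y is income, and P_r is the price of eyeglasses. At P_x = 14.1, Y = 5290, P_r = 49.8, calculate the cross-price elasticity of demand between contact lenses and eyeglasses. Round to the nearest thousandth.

0.440

Substituting, x = 28.6 − 2.41(14.1) + 0.0322(5290) + 2.6(49.8) = 28.6 − 33.981 + 170.338 + 129.48 = 294.437.
∂x/∂P_r = +2.6, so E_xy = 2.6·(49.8/294.437) ≈ 0.440.
E_xy > 0: the goods are substitutes.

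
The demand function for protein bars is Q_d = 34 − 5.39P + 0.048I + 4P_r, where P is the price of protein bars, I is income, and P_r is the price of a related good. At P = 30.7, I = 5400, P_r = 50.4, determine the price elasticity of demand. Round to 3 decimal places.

Evaluating quantity at (P, I, P_r) gives Q_d = 34 − 5.39(30.7) + 0.048(5400) + 4(50.4) = 34 − 165.473 + 259.2 + 201.6 = 329.327.
∂Q_d/∂P = −5.39, so E_p = (−5.39)·(30.7/329.327) ≈ -0.502.
|E_p| < 1: demand is inelastic.

-0.502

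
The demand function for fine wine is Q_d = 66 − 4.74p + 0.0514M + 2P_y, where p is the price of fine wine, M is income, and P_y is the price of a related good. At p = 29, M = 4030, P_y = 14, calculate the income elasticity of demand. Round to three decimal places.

1.266

First evaluate Q_d: 66 − 4.74(29) + 0.0514(4030) + 2(14) = 66 − 137.46 + 207.142 + 28 = 163.682.
∂Q_d/∂M = +0.0514, so E_I = 0.0514·(4030/163.682) ≈ 1.266.
E_I > 1: normal good (luxury).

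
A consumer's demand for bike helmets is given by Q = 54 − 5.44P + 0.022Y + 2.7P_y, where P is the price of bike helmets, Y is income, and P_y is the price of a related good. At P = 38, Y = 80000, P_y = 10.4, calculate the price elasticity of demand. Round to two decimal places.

-0.13

Q = 54 − 5.44(38) + 0.022(80000) + 2.7(10.4) = 54 − 206.72 + 1760 + 28.08 = 1635.36.
∂Q/∂P = −5.44, so E_p = (−5.44)·(38/1635.36) ≈ -0.13.
|E_p| < 1: demand is inelastic.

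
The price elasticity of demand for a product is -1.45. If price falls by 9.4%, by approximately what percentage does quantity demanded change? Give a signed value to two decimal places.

13.63

%ΔQ ≈ E × %ΔP = (-1.45) × (-9.4%) = 13.63%.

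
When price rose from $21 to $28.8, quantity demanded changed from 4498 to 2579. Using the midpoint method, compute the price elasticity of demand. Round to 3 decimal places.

-1.731

%ΔQ = (2579 − 4498)/[(4498 + 2579)/2] = -1919/3538.5 ≈ -0.5423.
%ΔP = (28.8 − 21)/[(21 + 28.8)/2] = 7.8/24.9 ≈ 0.3133.
Arc elasticity E = %ΔQ/%ΔP ≈ -0.5423/0.3133 ≈ -1.731.
|E| > 1: demand is elastic over this range.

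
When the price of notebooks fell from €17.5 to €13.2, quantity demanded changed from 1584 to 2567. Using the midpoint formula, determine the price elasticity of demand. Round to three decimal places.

%Δq = (2567 − 1584)/[(1584 + 2567)/2] = 983/2075.5 ≈ 0.4736.
%ΔP = (13.2 − 17.5)/[(17.5 + 13.2)/2] = -4.3/15.35 ≈ -0.2801.
Arc elasticity E = %Δq/%ΔP ≈ 0.4736/-0.2801 ≈ -1.691.
|E| > 1: demand is elastic over this range.

-1.691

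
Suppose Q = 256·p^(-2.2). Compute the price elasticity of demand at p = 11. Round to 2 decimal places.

For a Cobb–Douglas (constant-elasticity) form Q = A·p^α·…, the elasticity with respect to p equals the exponent α at every point.
Here the exponent on p is -2.2, so the price elasticity of demand is -2.20.

-2.20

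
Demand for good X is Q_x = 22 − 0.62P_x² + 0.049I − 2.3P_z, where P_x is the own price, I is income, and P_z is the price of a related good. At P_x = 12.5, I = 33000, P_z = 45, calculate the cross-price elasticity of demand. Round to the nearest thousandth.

Substituting, Q_x = 22 − 0.62(12.5)² + 0.049(33000) − 2.3(45) = 22 − 96.875 + 1617 − 103.5 = 1438.625.
∂Q_x/∂P_z = −2.3, so E_xy = -2.3·(45/1438.625) ≈ -0.072.
E_xy < 0: the goods are complements.

-0.072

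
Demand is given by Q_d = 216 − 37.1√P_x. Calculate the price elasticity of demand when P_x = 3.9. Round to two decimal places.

-0.26

At P_x = 3.9, Q_d = 142.7334.
dQ_d/dP_x = −37.1/(2√P_x) = −37.1/(2·1.9748).
Point elasticity E = (dQ_d/dP_x)·(P_x/Q_d) = -9.3932 × 3.9/142.7334 ≈ -0.26.
|E| < 1, so demand is inelastic at this price.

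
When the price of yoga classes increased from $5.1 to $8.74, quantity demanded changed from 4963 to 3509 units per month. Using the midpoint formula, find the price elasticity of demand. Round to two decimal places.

%ΔQ = (3509 − 4963)/[(4963 + 3509)/2] = -1454/4236 ≈ -0.3432.
%Δp = (8.74 − 5.1)/[(5.1 + 8.74)/2] = 3.64/6.92 ≈ 0.5260.
Arc elasticity E = %ΔQ/%Δp ≈ -0.3432/0.5260 ≈ -0.65.
|E| < 1: demand is inelastic over this range.

-0.65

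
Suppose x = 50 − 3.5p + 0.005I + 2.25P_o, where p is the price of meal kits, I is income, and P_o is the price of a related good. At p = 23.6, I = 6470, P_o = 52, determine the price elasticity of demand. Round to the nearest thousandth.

Evaluating quantity at (p, I, P_o) gives x = 50 − 3.5(23.6) + 0.005(6470) + 2.25(52) = 50 − 82.6 + 32.35 + 117 = 116.75.
∂x/∂p = −3.5, so E_p = (−3.5)·(23.6/116.75) ≈ -0.707.
|E_p| < 1: demand is inelastic.

-0.707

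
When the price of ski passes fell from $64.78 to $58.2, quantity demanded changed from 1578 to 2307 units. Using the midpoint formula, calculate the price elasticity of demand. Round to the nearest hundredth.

%Δq = (2307 − 1578)/[(1578 + 2307)/2] = 729/1942.5 ≈ 0.3753.
%Δp = (58.2 − 64.78)/[(64.78 + 58.2)/2] = -6.58/61.49 ≈ -0.1070.
Arc elasticity E = %Δq/%Δp ≈ 0.3753/-0.1070 ≈ -3.51.
|E| > 1: demand is elastic over this range.

-3.51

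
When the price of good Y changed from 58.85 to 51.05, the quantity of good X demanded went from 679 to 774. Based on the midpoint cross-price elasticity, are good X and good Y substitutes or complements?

complements

%ΔQ_x = (774 − 679)/[(679+774)/2] = 95/726.5 ≈ 0.1308.
%ΔP_y = (51.05 − 58.85)/[(58.85+51.05)/2] ≈ -0.1419.
E_xy = 0.1308/-0.1419 ≈ -0.921.
E_xy < 0, so the goods are complements.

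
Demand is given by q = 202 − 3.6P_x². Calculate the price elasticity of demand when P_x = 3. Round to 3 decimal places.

-0.382

At P_x = 3, q = 169.6.
dq/dP_x = −2·3.6·P_x = −21.6.
Point elasticity E = (dq/dP_x)·(P_x/q) = -21.6 × 3/169.6 ≈ -0.382.
|E| < 1, so demand is inelastic at this price.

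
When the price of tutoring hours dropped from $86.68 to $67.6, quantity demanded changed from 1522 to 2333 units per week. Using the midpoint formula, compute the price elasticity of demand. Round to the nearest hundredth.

-1.70

%Δq = (2333 − 1522)/[(1522 + 2333)/2] = 811/1927.5 ≈ 0.4208.
%Δp = (67.6 − 86.68)/[(86.68 + 67.6)/2] = -19.08/77.14 ≈ -0.2473.
Arc elasticity E = %Δq/%Δp ≈ 0.4208/-0.2473 ≈ -1.70.
|E| > 1: demand is elastic over this range.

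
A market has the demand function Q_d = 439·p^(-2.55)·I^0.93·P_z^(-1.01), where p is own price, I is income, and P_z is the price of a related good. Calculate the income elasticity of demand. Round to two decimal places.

0.93

For a Cobb–Douglas (constant-elasticity) form Q_d = A·I^α·…, the elasticity with respect to I equals the exponent α at every point.
Here the exponent on I is 0.93, so the income elasticity of demand is 0.93.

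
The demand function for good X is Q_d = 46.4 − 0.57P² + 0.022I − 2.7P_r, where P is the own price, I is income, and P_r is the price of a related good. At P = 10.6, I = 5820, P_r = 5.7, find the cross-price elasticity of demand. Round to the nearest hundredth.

Evaluating quantity at (P, I, P_r) gives Q_d = 46.4 − 0.57(10.6)² + 0.022(5820) − 2.7(5.7) = 46.4 − 64.0452 + 128.04 − 15.39 = 95.0048.
∂Q_d/∂P_r = −2.7, so E_xy = -2.7·(5.7/95.0048) ≈ -0.16.
E_xy < 0: the goods are complements.

-0.16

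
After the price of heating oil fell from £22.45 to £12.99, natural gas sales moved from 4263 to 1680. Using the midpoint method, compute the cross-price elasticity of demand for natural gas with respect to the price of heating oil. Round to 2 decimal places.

1.63

%ΔQ_x = (1680 − 4263)/[(4263+1680)/2] = -2583/2971.5 ≈ -0.8693.
%ΔP_y = (12.99 − 22.45)/[(22.45+12.99)/2] ≈ -0.5339.
E_xy = -0.8693/-0.5339 ≈ 1.63.
E_xy > 0, so natural gas and heating oil are substitutes.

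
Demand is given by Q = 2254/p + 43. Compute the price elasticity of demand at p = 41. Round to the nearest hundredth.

At p = 41, Q = 97.9756.
dQ/dp = −2254/p² = −1.3409.
Point elasticity E = (dQ/dp)·(p/Q) = -1.3409 × 41/97.9756 ≈ -0.56.
|E| < 1, so demand is inelastic at this price.

-0.56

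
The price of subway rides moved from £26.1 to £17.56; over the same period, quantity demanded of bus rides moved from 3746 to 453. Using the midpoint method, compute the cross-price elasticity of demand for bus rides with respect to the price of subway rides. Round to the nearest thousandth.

4.009

%ΔQ_x = (453 − 3746)/[(3746+453)/2] = -3293/2099.5 ≈ -1.5685.
%ΔP_y = (17.56 − 26.1)/[(26.1+17.56)/2] ≈ -0.3912.
E_xy = -1.5685/-0.3912 ≈ 4.009.
E_xy > 0, so bus rides and subway rides are substitutes.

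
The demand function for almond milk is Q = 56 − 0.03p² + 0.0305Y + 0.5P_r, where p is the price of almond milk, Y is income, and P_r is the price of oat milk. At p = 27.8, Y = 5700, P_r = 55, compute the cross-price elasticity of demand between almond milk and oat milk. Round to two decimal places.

At the given point, Q = 56 − 0.03(27.8)² + 0.0305(5700) + 0.5(55) = 56 − 23.1852 + 173.85 + 27.5 = 234.1648.
∂Q/∂P_r = +0.5, so E_xy = 0.5·(55/234.1648) ≈ 0.12.
E_xy > 0: the goods are substitutes.

0.12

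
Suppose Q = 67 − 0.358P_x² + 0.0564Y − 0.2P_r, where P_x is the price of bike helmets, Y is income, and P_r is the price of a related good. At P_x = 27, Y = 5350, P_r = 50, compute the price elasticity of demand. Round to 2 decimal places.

-5.34

Substituting, Q = 67 − 0.358(27)² + 0.0564(5350) − 0.2(50) = 67 − 260.982 + 301.74 − 10 = 97.758.
∂Q/∂P_x = −2·0.358·P_x = -19.332, so E_p = -19.332·(27/97.758) ≈ -5.34.
|E_p| > 1: demand is elastic.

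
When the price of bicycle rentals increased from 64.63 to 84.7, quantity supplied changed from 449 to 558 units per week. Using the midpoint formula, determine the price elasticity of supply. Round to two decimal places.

0.81

%Δq = (558 − 449)/[(449 + 558)/2] = 109/503.5 ≈ 0.2165.
%ΔP = (84.7 − 64.63)/[(64.63 + 84.7)/2] = 20.07/74.665 ≈ 0.2688.
Arc elasticity E = %Δq/%ΔP ≈ 0.2165/0.2688 ≈ 0.81.
|E| < 1: supply is inelastic over this range.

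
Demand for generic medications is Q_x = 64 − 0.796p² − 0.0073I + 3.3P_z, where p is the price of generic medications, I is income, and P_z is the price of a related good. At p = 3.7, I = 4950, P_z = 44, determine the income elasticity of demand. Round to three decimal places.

At the given point, Q_x = 64 − 0.796(3.7)² − 0.0073(4950) + 3.3(44) = 64 − 10.8972 − 36.135 + 145.2 = 162.1678.
∂Q_x/∂I = −0.0073, so E_I = -0.0073·(4950/162.1678) ≈ -0.223.
E_I < 0: inferior good.

-0.223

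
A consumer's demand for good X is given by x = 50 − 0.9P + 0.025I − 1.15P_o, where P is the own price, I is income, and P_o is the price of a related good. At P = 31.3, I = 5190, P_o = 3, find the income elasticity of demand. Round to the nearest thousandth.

Evaluating quantity at (P, I, P_o) gives x = 50 − 0.9(31.3) + 0.025(5190) − 1.15(3) = 50 − 28.17 + 129.75 − 3.45 = 148.13.
∂x/∂I = +0.025, so E_I = 0.025·(5190/148.13) ≈ 0.876.
E_I ∈ (0,1): normal good (necessity).

0.876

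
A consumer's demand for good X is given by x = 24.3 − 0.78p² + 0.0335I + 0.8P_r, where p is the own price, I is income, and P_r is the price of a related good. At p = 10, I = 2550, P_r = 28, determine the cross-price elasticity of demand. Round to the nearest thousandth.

Substituting, x = 24.3 − 0.78(10)² + 0.0335(2550) + 0.8(28) = 24.3 − 78 + 85.425 + 22.4 = 54.125.
∂x/∂P_r = +0.8, so E_xy = 0.8·(28/54.125) ≈ 0.414.
E_xy > 0: the goods are substitutes.

0.414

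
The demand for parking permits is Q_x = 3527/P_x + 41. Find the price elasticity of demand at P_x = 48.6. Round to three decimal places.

At P_x = 48.6, Q_x = 113.572.
dQ_x/dP_x = −3527/P_x² = −1.4933.
Point elasticity E = (dQ_x/dP_x)·(P_x/Q_x) = -1.4933 × 48.6/113.572 ≈ -0.639.
|E| < 1, so demand is inelastic at this price.

-0.639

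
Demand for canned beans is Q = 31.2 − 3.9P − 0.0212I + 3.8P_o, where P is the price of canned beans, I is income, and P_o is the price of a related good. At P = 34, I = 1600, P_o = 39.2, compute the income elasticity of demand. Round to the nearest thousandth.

-2.487

Substituting, Q = 31.2 − 3.9(34) − 0.0212(1600) + 3.8(39.2) = 31.2 − 132.6 − 33.92 + 148.96 = 13.64.
∂Q/∂I = −0.0212, so E_I = -0.0212·(1600/13.64) ≈ -2.487.
E_I < 0: inferior good.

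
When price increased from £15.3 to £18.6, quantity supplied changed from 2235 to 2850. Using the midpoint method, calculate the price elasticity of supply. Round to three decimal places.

%ΔQ = (2850 − 2235)/[(2235 + 2850)/2] = 615/2542.5 ≈ 0.2419.
%ΔP = (18.6 − 15.3)/[(15.3 + 18.6)/2] = 3.3/16.95 ≈ 0.1947.
Arc elasticity E = %ΔQ/%ΔP ≈ 0.2419/0.1947 ≈ 1.242.
|E| > 1: supply is elastic over this range.

1.242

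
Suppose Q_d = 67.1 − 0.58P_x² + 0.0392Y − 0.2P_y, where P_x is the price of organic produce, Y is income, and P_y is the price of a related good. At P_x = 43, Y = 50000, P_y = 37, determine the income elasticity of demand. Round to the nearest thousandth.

Substituting, Q_d = 67.1 − 0.58(43)² + 0.0392(50000) − 0.2(37) = 67.1 − 1072.42 + 1960 − 7.4 = 947.28.
∂Q_d/∂Y = +0.0392, so E_I = 0.0392·(50000/947.28) ≈ 2.069.
E_I > 1: normal good (luxury).

2.069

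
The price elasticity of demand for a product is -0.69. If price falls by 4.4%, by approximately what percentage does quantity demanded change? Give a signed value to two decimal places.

3.04

%ΔQ ≈ E × %ΔP = (-0.69) × (-4.4%) ≈ 3.04%.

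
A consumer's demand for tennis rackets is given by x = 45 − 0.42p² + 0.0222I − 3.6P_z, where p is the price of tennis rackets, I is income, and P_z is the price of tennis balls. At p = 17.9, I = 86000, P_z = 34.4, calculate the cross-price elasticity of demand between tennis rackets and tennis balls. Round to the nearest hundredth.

-0.07

First evaluate x: 45 − 0.42(17.9)² + 0.0222(86000) − 3.6(34.4) = 45 − 134.5722 + 1909.2 − 123.84 = 1695.7878.
∂x/∂P_z = −3.6, so E_xy = -3.6·(34.4/1695.7878) ≈ -0.07.
E_xy < 0: the goods are complements.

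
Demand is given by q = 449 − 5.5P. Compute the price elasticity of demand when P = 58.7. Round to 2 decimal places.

-2.56

At P = 58.7, q = 126.15.
dq/dP = −5.5.
Point elasticity E = (dq/dP)·(P/q) = -5.5 × 58.7/126.15 ≈ -2.56.
|E| > 1, so demand is elastic at this price.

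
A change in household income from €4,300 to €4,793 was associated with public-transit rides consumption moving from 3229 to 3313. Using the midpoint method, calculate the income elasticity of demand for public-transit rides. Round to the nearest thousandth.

0.237

%ΔQ = (3313 − 3229)/[(3229+3313)/2] = 84/3271 ≈ 0.0257.
%ΔI = (4,793 − 4,300)/[(4,300+4,793)/2] = 493/4546.5 ≈ 0.1084.
E_I = %ΔQ/%ΔI ≈ 0.237.
E_I ∈ (0,1): normal good (necessity).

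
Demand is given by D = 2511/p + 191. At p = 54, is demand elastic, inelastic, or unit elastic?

inelastic

At p = 54, D = 237.5.
dD/dp = −2511/p² = −0.8611.
Point elasticity E = (dD/dp)·(p/D) = -0.8611 × 54/237.5 ≈ -0.196.
|E| ≈ 0.196 < 1, so demand is inelastic.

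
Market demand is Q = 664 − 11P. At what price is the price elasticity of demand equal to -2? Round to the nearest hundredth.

40.24

Set −bP/(a − bP) = −2 ⇒ bP = 2(a − bP) ⇒ bP(1+2) = 2·a.
P = 2·664/(11·3) ≈ 40.24.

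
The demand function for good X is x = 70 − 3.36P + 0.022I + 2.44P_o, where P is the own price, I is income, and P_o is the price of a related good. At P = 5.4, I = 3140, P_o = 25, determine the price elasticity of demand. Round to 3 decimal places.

-0.100

At the given point, x = 70 − 3.36(5.4) + 0.022(3140) + 2.44(25) = 70 − 18.144 + 69.08 + 61 = 181.936.
∂x/∂P = −3.36, so E_p = (−3.36)·(5.4/181.936) ≈ -0.100.
|E_p| < 1: demand is inelastic.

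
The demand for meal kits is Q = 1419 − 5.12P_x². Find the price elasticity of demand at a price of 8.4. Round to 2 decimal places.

At P_x = 8.4, Q = 1057.7328.
dQ/dP_x = −2·5.12·P_x = −86.016.
Point elasticity E = (dQ/dP_x)·(P_x/Q) = -86.016 × 8.4/1057.7328 ≈ -0.68.
|E| < 1, so demand is inelastic at this price.

-0.68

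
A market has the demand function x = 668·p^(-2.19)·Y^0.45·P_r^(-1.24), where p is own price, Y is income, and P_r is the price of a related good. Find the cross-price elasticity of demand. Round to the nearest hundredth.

-1.24

For a Cobb–Douglas (constant-elasticity) form x = A·P_r^α·…, the elasticity with respect to P_r equals the exponent α at every point.
Here the exponent on P_r is -1.24, so the cross-price elasticity of demand is -1.24.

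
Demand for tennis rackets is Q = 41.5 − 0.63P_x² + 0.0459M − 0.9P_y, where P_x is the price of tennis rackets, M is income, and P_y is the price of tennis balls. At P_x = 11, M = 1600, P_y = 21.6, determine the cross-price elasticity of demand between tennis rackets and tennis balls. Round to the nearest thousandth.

Q = 41.5 − 0.63(11)² + 0.0459(1600) − 0.9(21.6) = 41.5 − 76.23 + 73.44 − 19.44 = 19.27.
∂Q/∂P_y = −0.9, so E_xy = -0.9·(21.6/19.27) ≈ -1.009.
E_xy < 0: the goods are complements.

-1.009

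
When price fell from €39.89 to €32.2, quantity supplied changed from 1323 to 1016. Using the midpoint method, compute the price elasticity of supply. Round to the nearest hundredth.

1.23

%ΔQ = (1016 − 1323)/[(1323 + 1016)/2] = -307/1169.5 ≈ -0.2625.
%Δp = (32.2 − 39.89)/[(39.89 + 32.2)/2] = -7.69/36.045 ≈ -0.2133.
Arc elasticity E = %ΔQ/%Δp ≈ -0.2625/-0.2133 ≈ 1.23.
|E| > 1: supply is elastic over this range.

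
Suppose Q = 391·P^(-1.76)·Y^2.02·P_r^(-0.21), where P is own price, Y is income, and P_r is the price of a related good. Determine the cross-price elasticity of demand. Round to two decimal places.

-0.21

For a Cobb–Douglas (constant-elasticity) form Q = A·P_r^α·…, the elasticity with respect to P_r equals the exponent α at every point.
Here the exponent on P_r is -0.21, so the cross-price elasticity of demand is -0.21.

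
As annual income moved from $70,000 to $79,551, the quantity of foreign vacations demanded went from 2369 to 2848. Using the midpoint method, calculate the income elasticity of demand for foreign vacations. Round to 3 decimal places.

%ΔQ = (2848 − 2369)/[(2369+2848)/2] = 479/2608.5 ≈ 0.1836.
%ΔI = (79,551 − 70,000)/[(70,000+79,551)/2] = 9551/74775.5 ≈ 0.1277.
E_I = %ΔQ/%ΔI ≈ 1.438.
E_I > 1: normal good (luxury).

1.438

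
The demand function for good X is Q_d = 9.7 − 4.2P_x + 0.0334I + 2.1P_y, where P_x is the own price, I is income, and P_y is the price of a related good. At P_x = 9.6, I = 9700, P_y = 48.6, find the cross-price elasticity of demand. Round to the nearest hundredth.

Evaluating quantity at (P_x, I, P_y) gives Q_d = 9.7 − 4.2(9.6) + 0.0334(9700) + 2.1(48.6) = 9.7 − 40.32 + 323.98 + 102.06 = 395.42.
∂Q_d/∂P_y = +2.1, so E_xy = 2.1·(48.6/395.42) ≈ 0.26.
E_xy > 0: the goods are substitutes.

0.26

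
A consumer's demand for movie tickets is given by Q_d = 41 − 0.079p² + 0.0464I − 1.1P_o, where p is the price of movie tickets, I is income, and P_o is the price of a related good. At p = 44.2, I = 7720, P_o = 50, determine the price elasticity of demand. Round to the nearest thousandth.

Q_d = 41 − 0.079(44.2)² + 0.0464(7720) − 1.1(50) = 41 − 154.3376 + 358.208 − 55 = 189.8704.
∂Q_d/∂p = −2·0.079·p = -6.9836, so E_p = -6.9836·(44.2/189.8704) ≈ -1.626.
|E_p| > 1: demand is elastic.

-1.626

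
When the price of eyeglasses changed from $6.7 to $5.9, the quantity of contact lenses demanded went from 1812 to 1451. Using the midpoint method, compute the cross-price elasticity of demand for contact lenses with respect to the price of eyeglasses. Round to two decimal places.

%ΔQ_x = (1451 − 1812)/[(1812+1451)/2] = -361/1631.5 ≈ -0.2213.
%ΔP_y = (5.9 − 6.7)/[(6.7+5.9)/2] ≈ -0.1270.
E_xy = -0.2213/-0.1270 ≈ 1.74.
E_xy > 0, so contact lenses and eyeglasses are substitutes.

1.74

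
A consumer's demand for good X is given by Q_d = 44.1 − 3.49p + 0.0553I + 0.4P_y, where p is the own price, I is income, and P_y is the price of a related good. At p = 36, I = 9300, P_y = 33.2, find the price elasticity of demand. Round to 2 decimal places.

First evaluate Q_d: 44.1 − 3.49(36) + 0.0553(9300) + 0.4(33.2) = 44.1 − 125.64 + 514.29 + 13.28 = 446.03.
∂Q_d/∂p = −3.49, so E_p = (−3.49)·(36/446.03) ≈ -0.28.
|E_p| < 1: demand is inelastic.

-0.28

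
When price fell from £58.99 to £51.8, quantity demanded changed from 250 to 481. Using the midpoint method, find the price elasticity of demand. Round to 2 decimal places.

%Δq = (481 − 250)/[(250 + 481)/2] = 231/365.5 ≈ 0.6320.
%ΔP = (51.8 − 58.99)/[(58.99 + 51.8)/2] = -7.19/55.395 ≈ -0.1298.
Arc elasticity E = %Δq/%ΔP ≈ 0.6320/-0.1298 ≈ -4.87.
|E| > 1: demand is elastic over this range.

-4.87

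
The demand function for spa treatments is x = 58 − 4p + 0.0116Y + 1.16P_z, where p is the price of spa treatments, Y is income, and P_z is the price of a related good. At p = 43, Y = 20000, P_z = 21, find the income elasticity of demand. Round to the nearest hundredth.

At the given point, x = 58 − 4(43) + 0.0116(20000) + 1.16(21) = 58 − 172 + 232 + 24.36 = 142.36.
∂x/∂Y = +0.0116, so E_I = 0.0116·(20000/142.36) ≈ 1.63.
E_I > 1: normal good (luxury).

1.63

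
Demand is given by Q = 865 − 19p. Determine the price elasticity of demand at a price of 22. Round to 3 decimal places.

-0.935

At p = 22, Q = 447.
dQ/dp = −19.
Point elasticity E = (dQ/dp)·(p/Q) = -19 × 22/447 ≈ -0.935.
|E| < 1, so demand is inelastic at this price.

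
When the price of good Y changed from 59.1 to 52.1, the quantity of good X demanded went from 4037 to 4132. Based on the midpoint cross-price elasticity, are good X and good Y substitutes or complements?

complements

%ΔQ_x = (4132 − 4037)/[(4037+4132)/2] = 95/4084.5 ≈ 0.0233.
%ΔP_y = (52.1 − 59.1)/[(59.1+52.1)/2] ≈ -0.1259.
E_xy = 0.0233/-0.1259 ≈ -0.185.
E_xy < 0, so the goods are complements.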